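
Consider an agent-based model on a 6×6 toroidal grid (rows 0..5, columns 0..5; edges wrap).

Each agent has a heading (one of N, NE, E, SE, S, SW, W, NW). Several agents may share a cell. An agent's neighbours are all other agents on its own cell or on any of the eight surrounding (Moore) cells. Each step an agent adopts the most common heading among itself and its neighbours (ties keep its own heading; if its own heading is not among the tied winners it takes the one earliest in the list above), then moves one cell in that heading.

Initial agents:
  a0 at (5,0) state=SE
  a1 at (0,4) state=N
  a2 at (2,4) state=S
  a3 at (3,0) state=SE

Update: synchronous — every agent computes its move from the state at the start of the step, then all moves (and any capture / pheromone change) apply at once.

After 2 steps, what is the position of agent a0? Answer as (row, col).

t=1: a0@(0,1):SE a1@(5,4):N a2@(3,4):S a3@(4,1):SE
t=2: a0@(1,2):SE a1@(4,4):N a2@(4,4):S a3@(5,2):SE

(1, 2)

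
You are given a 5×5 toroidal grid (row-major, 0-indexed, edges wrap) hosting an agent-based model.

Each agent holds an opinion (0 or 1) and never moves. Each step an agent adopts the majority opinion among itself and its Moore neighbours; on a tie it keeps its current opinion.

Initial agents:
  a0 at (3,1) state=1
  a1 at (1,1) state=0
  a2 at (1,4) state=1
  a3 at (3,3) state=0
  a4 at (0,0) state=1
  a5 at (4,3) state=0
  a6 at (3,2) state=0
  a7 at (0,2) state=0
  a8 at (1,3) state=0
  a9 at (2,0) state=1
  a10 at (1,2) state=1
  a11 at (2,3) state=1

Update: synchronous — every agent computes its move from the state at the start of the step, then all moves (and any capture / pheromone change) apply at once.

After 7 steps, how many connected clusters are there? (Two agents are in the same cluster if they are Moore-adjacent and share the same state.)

2

t=1: a0@(3,1):1 a1@(1,1):1 a2@(1,4):1 a3@(3,3):0 a4@(0,0):1 a5@(4,3):0 a6@(3,2):0 a7@(0,2):0 a8@(1,3):1 a9@(2,0):1 a10@(1,2):0 a11@(2,3):1
t=2: a0@(3,1):1 a1@(1,1):1 a2@(1,4):1 a3@(3,3):0 a4@(0,0):1 a5@(4,3):0 a6@(3,2):0 a7@(0,2):0 a8@(1,3):1 a9@(2,0):1 a10@(1,2):1 a11@(2,3):1
t=3: a0@(3,1):1 a1@(1,1):1 a2@(1,4):1 a3@(3,3):0 a4@(0,0):1 a5@(4,3):0 a6@(3,2):0 a7@(0,2):1 a8@(1,3):1 a9@(2,0):1 a10@(1,2):1 a11@(2,3):1
t=4: (unchanged — steady state)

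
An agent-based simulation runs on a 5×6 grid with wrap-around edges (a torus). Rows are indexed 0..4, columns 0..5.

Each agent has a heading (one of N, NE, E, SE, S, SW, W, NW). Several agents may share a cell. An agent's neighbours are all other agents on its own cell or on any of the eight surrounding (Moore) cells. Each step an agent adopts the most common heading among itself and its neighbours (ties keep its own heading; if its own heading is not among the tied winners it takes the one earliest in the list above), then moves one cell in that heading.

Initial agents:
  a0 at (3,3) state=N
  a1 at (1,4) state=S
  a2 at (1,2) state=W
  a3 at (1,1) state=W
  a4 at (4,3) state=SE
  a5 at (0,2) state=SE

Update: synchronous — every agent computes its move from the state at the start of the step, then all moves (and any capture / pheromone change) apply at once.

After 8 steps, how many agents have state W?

4

t=1: a0@(2,3):N a1@(2,4):S a2@(1,1):W a3@(1,0):W a4@(0,4):SE a5@(1,3):SE
t=2: a0@(1,3):N a1@(3,4):S a2@(1,0):W a3@(1,5):W a4@(1,5):SE a5@(2,4):SE
t=3: a0@(0,3):N a1@(4,4):S a2@(1,5):W a3@(1,4):W a4@(2,0):SE a5@(3,5):SE
t=4: a0@(4,3):N a1@(0,4):S a2@(1,4):W a3@(1,3):W a4@(3,1):SE a5@(4,0):SE
t=5: a0@(3,3):N a1@(0,3):W a2@(1,3):W a3@(1,2):W a4@(4,2):SE a5@(0,1):SE
t=6: a0@(2,3):N a1@(0,2):W a2@(1,2):W a3@(1,1):W a4@(0,3):SE a5@(1,2):SE
t=7: a0@(1,3):N a1@(0,1):W a2@(1,1):W a3@(1,0):W a4@(1,4):SE a5@(1,1):W
t=8: a0@(0,3):N a1@(0,0):W a2@(1,0):W a3@(1,5):W a4@(2,5):SE a5@(1,0):W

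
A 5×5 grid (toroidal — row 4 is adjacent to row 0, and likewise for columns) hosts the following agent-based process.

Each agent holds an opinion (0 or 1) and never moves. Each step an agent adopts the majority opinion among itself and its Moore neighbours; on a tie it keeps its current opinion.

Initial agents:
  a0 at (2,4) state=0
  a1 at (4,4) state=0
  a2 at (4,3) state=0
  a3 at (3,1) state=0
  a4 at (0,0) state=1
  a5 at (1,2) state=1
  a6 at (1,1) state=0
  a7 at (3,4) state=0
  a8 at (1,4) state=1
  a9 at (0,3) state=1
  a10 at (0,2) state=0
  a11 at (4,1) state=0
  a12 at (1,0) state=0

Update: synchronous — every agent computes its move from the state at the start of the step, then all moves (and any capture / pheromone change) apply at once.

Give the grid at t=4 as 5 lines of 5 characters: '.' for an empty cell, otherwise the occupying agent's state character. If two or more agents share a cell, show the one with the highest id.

t=1: a0@(2,4):0 a1@(4,4):0 a2@(4,3):0 a3@(3,1):0 a4@(0,0):0 a5@(1,2):1 a6@(1,1):0 a7@(3,4):0 a8@(1,4):1 a9@(0,3):1 a10@(0,2):0 a11@(4,1):0 a12@(1,0):0
t=2: a0@(2,4):0 a1@(4,4):0 a2@(4,3):0 a3@(3,1):0 a4@(0,0):0 a5@(1,2):1 a6@(1,1):0 a7@(3,4):0 a8@(1,4):0 a9@(0,3):1 a10@(0,2):0 a11@(4,1):0 a12@(1,0):0
t=3: a0@(2,4):0 a1@(4,4):0 a2@(4,3):0 a3@(3,1):0 a4@(0,0):0 a5@(1,2):1 a6@(1,1):0 a7@(3,4):0 a8@(1,4):0 a9@(0,3):0 a10@(0,2):0 a11@(4,1):0 a12@(1,0):0
t=4: a0@(2,4):0 a1@(4,4):0 a2@(4,3):0 a3@(3,1):0 a4@(0,0):0 a5@(1,2):0 a6@(1,1):0 a7@(3,4):0 a8@(1,4):0 a9@(0,3):0 a10@(0,2):0 a11@(4,1):0 a12@(1,0):0

0.00.
000.0
....0
.0..0
.0.00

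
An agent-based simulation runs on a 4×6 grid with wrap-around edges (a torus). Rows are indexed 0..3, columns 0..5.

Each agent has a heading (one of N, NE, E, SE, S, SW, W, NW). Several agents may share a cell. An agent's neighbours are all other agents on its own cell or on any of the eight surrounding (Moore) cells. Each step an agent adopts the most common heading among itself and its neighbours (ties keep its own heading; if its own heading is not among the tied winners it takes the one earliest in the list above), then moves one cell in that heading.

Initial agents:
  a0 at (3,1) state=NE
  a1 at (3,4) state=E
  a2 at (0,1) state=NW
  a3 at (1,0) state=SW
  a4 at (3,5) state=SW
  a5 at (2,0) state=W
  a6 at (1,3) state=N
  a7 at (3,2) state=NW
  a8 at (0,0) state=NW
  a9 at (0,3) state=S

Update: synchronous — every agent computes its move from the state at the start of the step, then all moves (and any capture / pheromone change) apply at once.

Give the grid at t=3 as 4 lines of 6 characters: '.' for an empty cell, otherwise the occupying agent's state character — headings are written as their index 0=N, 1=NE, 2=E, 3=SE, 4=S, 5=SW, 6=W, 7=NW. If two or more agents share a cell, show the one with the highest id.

t=1: a0@(2,0):NW a1@(3,5):E a2@(3,0):NW a3@(0,5):NW a4@(0,4):SW a5@(3,5):SW a6@(0,3):N a7@(2,1):NW a8@(3,5):NW a9@(1,3):S
t=2: a0@(1,5):NW a1@(2,4):NW a2@(2,5):NW a3@(3,4):NW a4@(1,3):SW a5@(2,4):NW a6@(3,3):N a7@(1,0):NW a8@(2,4):NW a9@(2,3):S
t=3: a0@(0,4):NW a1@(1,3):NW a2@(1,4):NW a3@(2,3):NW a4@(0,2):NW a5@(1,3):NW a6@(2,2):NW a7@(0,5):NW a8@(1,3):NW a9@(1,2):NW

..7.77
..777.
..77..
......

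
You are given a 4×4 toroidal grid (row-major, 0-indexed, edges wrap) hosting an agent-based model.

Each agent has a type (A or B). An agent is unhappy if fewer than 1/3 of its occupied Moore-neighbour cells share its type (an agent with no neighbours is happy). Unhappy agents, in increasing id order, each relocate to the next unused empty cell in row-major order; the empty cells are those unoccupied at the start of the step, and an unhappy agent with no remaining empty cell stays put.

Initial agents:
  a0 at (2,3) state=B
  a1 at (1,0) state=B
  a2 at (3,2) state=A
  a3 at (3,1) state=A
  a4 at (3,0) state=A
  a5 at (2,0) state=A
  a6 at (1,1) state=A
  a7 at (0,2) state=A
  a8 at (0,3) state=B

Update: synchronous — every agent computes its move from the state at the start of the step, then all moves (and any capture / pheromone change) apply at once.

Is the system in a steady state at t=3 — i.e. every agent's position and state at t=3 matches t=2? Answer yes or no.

t=1: a0@(0,0):B a1@(1,0):B a2@(3,2):A a3@(3,1):A a4@(3,0):A a5@(2,0):A a6@(1,1):A a7@(0,2):A a8@(0,1):B
t=2: a0@(0,0):B a1@(1,0):B a2@(3,2):A a3@(3,1):A a4@(3,0):A a5@(2,0):A a6@(1,1):A a7@(0,2):A a8@(0,3):B
t=3: (unchanged — steady state)

yes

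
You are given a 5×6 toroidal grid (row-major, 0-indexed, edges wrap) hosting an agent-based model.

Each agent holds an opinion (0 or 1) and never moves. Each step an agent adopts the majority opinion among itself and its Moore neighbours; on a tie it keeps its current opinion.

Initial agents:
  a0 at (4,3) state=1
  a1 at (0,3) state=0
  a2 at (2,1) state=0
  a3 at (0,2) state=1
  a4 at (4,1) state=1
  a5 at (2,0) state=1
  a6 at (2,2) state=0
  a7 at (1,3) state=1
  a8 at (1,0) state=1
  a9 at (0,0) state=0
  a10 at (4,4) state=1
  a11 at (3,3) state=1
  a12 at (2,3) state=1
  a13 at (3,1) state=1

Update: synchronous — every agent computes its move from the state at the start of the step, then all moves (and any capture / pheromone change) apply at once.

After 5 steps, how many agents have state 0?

t=1: a0@(4,3):1 a1@(0,3):1 a2@(2,1):1 a3@(0,2):1 a4@(4,1):1 a5@(2,0):1 a6@(2,2):1 a7@(1,3):1 a8@(1,0):1 a9@(0,0):1 a10@(4,4):1 a11@(3,3):1 a12@(2,3):1 a13@(3,1):1
t=2: (unchanged — steady state)

0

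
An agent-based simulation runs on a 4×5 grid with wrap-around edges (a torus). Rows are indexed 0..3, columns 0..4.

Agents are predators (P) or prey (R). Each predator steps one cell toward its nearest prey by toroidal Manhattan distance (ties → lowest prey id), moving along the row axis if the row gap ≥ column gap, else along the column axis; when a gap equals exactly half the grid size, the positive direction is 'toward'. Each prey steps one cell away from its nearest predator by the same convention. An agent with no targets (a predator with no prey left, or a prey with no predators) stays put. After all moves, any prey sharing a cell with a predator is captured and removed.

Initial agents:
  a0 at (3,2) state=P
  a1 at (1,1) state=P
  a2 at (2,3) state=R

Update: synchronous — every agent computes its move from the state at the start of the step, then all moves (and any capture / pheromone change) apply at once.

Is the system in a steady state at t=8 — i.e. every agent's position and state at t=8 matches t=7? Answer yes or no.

t=1: a0@(2,2):P a1@(1,2):P a2@(1,3):R
t=2: a0@(1,2):P a1@(1,3):P a2@(1,4):R
t=3: a0@(1,3):P a1@(1,4):P a2@(1,0):R
t=4: a0@(1,4):P a1@(1,0):P a2@(1,1):R
t=5: a0@(1,0):P a1@(1,1):P a2@(1,2):R
t=6: a0@(1,1):P a1@(1,2):P a2@(1,3):R
t=7: a0@(1,2):P a1@(1,3):P a2@(1,4):R
t=8: a0@(1,3):P a1@(1,4):P a2@(1,0):R

no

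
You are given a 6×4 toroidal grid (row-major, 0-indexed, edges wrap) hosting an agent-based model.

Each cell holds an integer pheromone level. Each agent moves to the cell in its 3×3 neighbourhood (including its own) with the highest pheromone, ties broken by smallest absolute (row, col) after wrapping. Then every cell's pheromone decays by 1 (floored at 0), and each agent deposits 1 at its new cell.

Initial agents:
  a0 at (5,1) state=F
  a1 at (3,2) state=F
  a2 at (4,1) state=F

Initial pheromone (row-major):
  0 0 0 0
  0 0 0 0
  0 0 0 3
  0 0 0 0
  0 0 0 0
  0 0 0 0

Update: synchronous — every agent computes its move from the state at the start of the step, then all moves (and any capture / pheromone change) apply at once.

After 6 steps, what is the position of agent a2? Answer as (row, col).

t=1: a0@(0,0) a1@(2,3) a2@(3,0) | pheromone: 1 0 0 0 / 0 0 0 0 / 0 0 0 3 / 1 0 0 0 / 0 0 0 0 / 0 0 0 0
t=2: a0@(0,0) a1@(2,3) a2@(2,3) | pheromone: 1 0 0 0 / 0 0 0 0 / 0 0 0 4 / 0 0 0 0 / 0 0 0 0 / 0 0 0 0
t=3: a0@(0,0) a1@(2,3) a2@(2,3) | pheromone: 1 0 0 0 / 0 0 0 0 / 0 0 0 5 / 0 0 0 0 / 0 0 0 0 / 0 0 0 0
t=4: a0@(0,0) a1@(2,3) a2@(2,3) | pheromone: 1 0 0 0 / 0 0 0 0 / 0 0 0 6 / 0 0 0 0 / 0 0 0 0 / 0 0 0 0
t=5: a0@(0,0) a1@(2,3) a2@(2,3) | pheromone: 1 0 0 0 / 0 0 0 0 / 0 0 0 7 / 0 0 0 0 / 0 0 0 0 / 0 0 0 0
t=6: a0@(0,0) a1@(2,3) a2@(2,3) | pheromone: 1 0 0 0 / 0 0 0 0 / 0 0 0 8 / 0 0 0 0 / 0 0 0 0 / 0 0 0 0

(2, 3)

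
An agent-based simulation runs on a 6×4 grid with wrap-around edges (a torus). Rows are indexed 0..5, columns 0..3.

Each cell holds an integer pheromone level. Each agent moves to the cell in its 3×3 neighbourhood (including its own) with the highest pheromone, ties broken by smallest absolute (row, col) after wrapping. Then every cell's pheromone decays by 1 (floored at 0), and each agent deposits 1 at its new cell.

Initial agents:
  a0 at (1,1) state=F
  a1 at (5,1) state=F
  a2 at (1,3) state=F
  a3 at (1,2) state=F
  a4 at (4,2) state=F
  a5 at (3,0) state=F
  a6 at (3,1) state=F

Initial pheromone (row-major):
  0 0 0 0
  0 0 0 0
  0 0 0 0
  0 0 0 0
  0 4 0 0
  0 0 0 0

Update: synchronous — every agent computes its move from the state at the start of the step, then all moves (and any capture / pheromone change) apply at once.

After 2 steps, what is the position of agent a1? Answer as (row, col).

t=1: a0@(0,0) a1@(4,1) a2@(0,0) a3@(0,1) a4@(4,1) a5@(4,1) a6@(4,1) | pheromone: 2 1 0 0 / 0 0 0 0 / 0 0 0 0 / 0 0 0 0 / 0 7 0 0 / 0 0 0 0
t=2: a0@(0,0) a1@(4,1) a2@(0,0) a3@(0,0) a4@(4,1) a5@(4,1) a6@(4,1) | pheromone: 4 0 0 0 / 0 0 0 0 / 0 0 0 0 / 0 0 0 0 / 0 10 0 0 / 0 0 0 0

(4, 1)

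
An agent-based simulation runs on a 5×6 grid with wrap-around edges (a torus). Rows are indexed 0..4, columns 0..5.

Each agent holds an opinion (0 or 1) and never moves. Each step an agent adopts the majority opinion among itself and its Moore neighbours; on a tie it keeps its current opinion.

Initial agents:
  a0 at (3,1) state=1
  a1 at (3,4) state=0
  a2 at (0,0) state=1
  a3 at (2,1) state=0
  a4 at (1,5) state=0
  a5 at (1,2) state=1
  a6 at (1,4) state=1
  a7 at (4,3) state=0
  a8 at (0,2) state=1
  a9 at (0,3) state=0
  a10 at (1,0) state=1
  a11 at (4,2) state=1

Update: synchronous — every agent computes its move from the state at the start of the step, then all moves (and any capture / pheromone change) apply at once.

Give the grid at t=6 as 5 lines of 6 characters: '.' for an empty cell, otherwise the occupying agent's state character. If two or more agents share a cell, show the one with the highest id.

t=1: a0@(3,1):1 a1@(3,4):0 a2@(0,0):1 a3@(2,1):1 a4@(1,5):1 a5@(1,2):1 a6@(1,4):0 a7@(4,3):0 a8@(0,2):1 a9@(0,3):1 a10@(1,0):1 a11@(4,2):1
t=2: a0@(3,1):1 a1@(3,4):0 a2@(0,0):1 a3@(2,1):1 a4@(1,5):1 a5@(1,2):1 a6@(1,4):1 a7@(4,3):1 a8@(0,2):1 a9@(0,3):1 a10@(1,0):1 a11@(4,2):1
t=3: (unchanged — steady state)

1.11..
1.1.11
.1....
.1..0.
..11..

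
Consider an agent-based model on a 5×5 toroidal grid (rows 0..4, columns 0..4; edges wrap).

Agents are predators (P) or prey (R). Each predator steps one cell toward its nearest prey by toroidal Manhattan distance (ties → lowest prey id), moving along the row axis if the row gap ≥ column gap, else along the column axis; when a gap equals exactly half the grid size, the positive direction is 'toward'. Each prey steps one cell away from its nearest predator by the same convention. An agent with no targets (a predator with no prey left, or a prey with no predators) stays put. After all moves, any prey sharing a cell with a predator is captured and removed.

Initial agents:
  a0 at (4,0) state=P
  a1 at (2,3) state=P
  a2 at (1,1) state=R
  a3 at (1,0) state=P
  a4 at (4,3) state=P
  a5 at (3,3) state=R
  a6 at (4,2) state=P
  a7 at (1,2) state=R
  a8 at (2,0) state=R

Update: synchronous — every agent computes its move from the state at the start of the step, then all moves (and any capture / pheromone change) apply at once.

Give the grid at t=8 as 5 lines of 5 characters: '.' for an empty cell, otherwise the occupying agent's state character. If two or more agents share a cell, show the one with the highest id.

t=1: a0@(3,0):P a1@(3,3):P a2@(1,2):R a3@(1,1):P a4@(3,3):P a5@(4,3):R a6@(3,2):P a7@(0,2):R
t=2: a0@(3,4):P a1@(4,3):P a2@(1,3):R a3@(1,2):P a4@(4,3):P a5@(0,3):R a6@(2,2):P a7@(4,2):R
t=3: a0@(2,4):P a1@(0,3):P a2@(1,4):R a3@(1,3):P a4@(0,3):P a6@(1,2):P a7@(4,1):R
t=4: a0@(1,4):P a1@(1,3):P a2@(0,4):R a3@(1,4):P a4@(1,3):P a6@(1,3):P a7@(4,0):R
t=5: a0@(0,4):P a1@(0,3):P a2@(4,4):R a3@(0,4):P a4@(0,3):P a6@(0,3):P a7@(3,0):R
t=6: a0@(4,4):P a1@(4,3):P a2@(3,4):R a3@(4,4):P a4@(4,3):P a6@(4,3):P a7@(2,0):R
t=7: a0@(3,4):P a1@(3,3):P a2@(2,4):R a3@(3,4):P a4@(3,3):P a6@(3,3):P a7@(1,0):R
t=8: a0@(2,4):P a1@(2,3):P a2@(1,4):R a3@(2,4):P a4@(2,3):P a6@(2,3):P a7@(0,0):R

R....
....R
...PP
.....
.....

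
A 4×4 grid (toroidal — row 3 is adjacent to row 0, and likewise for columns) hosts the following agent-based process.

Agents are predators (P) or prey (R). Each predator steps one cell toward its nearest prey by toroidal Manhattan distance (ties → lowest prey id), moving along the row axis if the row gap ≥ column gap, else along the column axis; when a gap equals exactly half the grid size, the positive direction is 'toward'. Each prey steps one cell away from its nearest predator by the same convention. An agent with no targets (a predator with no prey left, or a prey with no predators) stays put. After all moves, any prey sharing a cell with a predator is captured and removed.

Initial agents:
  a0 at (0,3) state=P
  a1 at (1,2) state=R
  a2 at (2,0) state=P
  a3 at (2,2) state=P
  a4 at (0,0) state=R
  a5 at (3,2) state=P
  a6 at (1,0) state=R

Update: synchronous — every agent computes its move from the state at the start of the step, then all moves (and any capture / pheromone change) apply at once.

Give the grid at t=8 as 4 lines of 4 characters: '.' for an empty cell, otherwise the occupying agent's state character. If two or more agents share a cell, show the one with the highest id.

PPP.
....
....
....

t=1: a0@(0,0):P a2@(1,0):P a3@(1,2):P a4@(0,1):R a5@(0,2):P
t=2: a0@(0,1):P a2@(0,0):P a3@(0,2):P a5@(0,1):P
t=3: (unchanged — steady state)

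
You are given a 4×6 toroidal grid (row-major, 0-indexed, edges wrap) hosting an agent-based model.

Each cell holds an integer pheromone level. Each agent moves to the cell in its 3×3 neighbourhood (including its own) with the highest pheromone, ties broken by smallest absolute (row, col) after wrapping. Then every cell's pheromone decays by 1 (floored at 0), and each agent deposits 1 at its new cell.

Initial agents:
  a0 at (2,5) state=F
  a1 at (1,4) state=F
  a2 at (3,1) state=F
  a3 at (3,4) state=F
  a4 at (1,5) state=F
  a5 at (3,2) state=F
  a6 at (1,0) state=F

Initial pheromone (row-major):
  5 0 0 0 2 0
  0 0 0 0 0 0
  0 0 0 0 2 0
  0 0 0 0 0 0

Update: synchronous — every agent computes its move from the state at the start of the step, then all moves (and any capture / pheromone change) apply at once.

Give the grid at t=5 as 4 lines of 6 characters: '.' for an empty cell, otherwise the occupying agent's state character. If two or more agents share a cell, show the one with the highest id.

F...F.
......
....F.
......

t=1: a0@(2,4) a1@(0,4) a2@(0,0) a3@(0,4) a4@(0,0) a5@(0,1) a6@(0,0) | pheromone: 7 1 0 0 3 0 / 0 0 0 0 0 0 / 0 0 0 0 2 0 / 0 0 0 0 0 0
t=2: a0@(2,4) a1@(0,4) a2@(0,0) a3@(0,4) a4@(0,0) a5@(0,0) a6@(0,0) | pheromone: 10 0 0 0 4 0 / 0 0 0 0 0 0 / 0 0 0 0 2 0 / 0 0 0 0 0 0
t=3: a0@(2,4) a1@(0,4) a2@(0,0) a3@(0,4) a4@(0,0) a5@(0,0) a6@(0,0) | pheromone: 13 0 0 0 5 0 / 0 0 0 0 0 0 / 0 0 0 0 2 0 / 0 0 0 0 0 0
t=4: a0@(2,4) a1@(0,4) a2@(0,0) a3@(0,4) a4@(0,0) a5@(0,0) a6@(0,0) | pheromone: 16 0 0 0 6 0 / 0 0 0 0 0 0 / 0 0 0 0 2 0 / 0 0 0 0 0 0
t=5: a0@(2,4) a1@(0,4) a2@(0,0) a3@(0,4) a4@(0,0) a5@(0,0) a6@(0,0) | pheromone: 19 0 0 0 7 0 / 0 0 0 0 0 0 / 0 0 0 0 2 0 / 0 0 0 0 0 0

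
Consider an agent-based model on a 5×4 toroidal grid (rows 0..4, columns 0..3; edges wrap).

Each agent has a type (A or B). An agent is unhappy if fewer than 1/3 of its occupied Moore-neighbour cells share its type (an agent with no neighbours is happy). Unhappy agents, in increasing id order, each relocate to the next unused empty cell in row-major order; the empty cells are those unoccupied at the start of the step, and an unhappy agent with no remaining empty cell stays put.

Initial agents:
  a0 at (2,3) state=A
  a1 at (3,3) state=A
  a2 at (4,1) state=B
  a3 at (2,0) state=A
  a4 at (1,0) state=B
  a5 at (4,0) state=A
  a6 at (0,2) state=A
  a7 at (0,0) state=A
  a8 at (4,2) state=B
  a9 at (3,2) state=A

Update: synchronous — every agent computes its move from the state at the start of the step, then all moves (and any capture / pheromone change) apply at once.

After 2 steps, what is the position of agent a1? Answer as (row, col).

t=1: a0@(2,3):A a1@(3,3):A a2@(0,1):B a3@(2,0):A a4@(0,3):B a5@(4,0):A a6@(1,1):A a7@(0,0):A a8@(1,2):B a9@(3,2):A
t=2: a0@(2,3):A a1@(3,3):A a2@(0,2):B a3@(2,0):A a4@(0,3):B a5@(4,0):A a6@(1,1):A a7@(0,0):A a8@(1,2):B a9@(3,2):A

(3, 3)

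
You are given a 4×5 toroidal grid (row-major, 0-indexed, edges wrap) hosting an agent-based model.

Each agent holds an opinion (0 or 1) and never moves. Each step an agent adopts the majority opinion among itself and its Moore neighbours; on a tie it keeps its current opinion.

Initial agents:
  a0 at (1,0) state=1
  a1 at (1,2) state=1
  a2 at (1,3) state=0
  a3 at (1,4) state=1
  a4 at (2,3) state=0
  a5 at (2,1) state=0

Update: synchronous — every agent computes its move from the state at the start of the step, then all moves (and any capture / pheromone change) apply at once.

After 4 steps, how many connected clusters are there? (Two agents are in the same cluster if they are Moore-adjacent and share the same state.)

2

t=1: a0@(1,0):1 a1@(1,2):0 a2@(1,3):0 a3@(1,4):1 a4@(2,3):0 a5@(2,1):1
t=2: (unchanged — steady state)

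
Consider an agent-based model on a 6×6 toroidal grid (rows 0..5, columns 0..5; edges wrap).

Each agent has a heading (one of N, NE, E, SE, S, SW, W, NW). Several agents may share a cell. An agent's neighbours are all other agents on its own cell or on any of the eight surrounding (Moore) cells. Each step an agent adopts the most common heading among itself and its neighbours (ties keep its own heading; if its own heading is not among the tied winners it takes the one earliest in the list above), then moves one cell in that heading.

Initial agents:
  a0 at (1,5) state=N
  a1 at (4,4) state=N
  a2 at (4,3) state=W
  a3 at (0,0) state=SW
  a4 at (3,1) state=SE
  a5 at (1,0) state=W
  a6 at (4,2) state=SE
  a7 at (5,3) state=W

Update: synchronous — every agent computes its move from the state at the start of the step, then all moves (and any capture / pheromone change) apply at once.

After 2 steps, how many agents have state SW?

1

t=1: a0@(0,5):N a1@(4,3):W a2@(4,2):W a3@(1,5):SW a4@(4,2):SE a5@(1,5):W a6@(5,3):SE a7@(5,2):W
t=2: a0@(5,5):N a1@(4,2):W a2@(4,1):W a3@(2,4):SW a4@(4,1):W a5@(1,4):W a6@(5,2):W a7@(5,1):W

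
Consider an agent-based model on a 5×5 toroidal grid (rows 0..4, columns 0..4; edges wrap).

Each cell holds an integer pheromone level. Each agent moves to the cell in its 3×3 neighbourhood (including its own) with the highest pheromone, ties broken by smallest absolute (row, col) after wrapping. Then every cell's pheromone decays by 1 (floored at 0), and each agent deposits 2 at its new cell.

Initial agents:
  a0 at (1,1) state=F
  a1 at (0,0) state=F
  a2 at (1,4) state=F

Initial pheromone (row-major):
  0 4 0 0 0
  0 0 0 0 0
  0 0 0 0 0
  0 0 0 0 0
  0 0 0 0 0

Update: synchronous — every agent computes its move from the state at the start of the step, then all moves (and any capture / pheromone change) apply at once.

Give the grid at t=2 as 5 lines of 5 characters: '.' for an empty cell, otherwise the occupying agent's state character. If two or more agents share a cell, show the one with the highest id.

.F...
.....
.....
.....
.....

t=1: a0@(0,1) a1@(0,1) a2@(0,0) | pheromone: 2 7 0 0 0 / 0 0 0 0 0 / 0 0 0 0 0 / 0 0 0 0 0 / 0 0 0 0 0
t=2: a0@(0,1) a1@(0,1) a2@(0,1) | pheromone: 1 12 0 0 0 / 0 0 0 0 0 / 0 0 0 0 0 / 0 0 0 0 0 / 0 0 0 0 0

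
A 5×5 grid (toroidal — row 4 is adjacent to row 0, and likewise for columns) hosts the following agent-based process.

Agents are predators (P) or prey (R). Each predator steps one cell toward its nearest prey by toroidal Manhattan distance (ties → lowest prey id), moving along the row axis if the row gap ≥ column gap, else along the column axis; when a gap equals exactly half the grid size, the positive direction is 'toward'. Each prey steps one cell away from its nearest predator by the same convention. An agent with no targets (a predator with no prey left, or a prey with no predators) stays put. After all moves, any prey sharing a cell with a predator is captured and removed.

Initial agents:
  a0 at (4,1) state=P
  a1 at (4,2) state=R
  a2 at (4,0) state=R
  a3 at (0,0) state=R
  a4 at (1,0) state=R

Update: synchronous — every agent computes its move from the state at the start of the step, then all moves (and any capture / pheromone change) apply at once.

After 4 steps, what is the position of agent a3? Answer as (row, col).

t=1: a0@(4,2):P a1@(4,3):R a2@(4,4):R a3@(1,0):R a4@(2,0):R
t=2: a0@(4,3):P a1@(4,4):R a2@(4,0):R a3@(2,0):R a4@(1,0):R
t=3: a0@(4,4):P a1@(4,0):R a2@(4,1):R a3@(1,0):R a4@(2,0):R
t=4: a0@(4,0):P a1@(4,1):R a2@(4,2):R a3@(2,0):R a4@(1,0):R

(2, 0)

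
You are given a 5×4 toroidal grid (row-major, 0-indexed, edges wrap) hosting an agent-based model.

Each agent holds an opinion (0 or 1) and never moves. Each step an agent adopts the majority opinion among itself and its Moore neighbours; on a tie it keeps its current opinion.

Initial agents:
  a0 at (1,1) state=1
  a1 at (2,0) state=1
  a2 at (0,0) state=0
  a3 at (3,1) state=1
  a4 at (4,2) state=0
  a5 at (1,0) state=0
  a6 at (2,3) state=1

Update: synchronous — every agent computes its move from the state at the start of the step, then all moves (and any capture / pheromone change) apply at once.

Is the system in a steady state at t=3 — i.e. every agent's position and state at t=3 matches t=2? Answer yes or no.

t=1: a0@(1,1):1 a1@(2,0):1 a2@(0,0):0 a3@(3,1):1 a4@(4,2):0 a5@(1,0):1 a6@(2,3):1
t=2: a0@(1,1):1 a1@(2,0):1 a2@(0,0):1 a3@(3,1):1 a4@(4,2):0 a5@(1,0):1 a6@(2,3):1
t=3: (unchanged — steady state)

yes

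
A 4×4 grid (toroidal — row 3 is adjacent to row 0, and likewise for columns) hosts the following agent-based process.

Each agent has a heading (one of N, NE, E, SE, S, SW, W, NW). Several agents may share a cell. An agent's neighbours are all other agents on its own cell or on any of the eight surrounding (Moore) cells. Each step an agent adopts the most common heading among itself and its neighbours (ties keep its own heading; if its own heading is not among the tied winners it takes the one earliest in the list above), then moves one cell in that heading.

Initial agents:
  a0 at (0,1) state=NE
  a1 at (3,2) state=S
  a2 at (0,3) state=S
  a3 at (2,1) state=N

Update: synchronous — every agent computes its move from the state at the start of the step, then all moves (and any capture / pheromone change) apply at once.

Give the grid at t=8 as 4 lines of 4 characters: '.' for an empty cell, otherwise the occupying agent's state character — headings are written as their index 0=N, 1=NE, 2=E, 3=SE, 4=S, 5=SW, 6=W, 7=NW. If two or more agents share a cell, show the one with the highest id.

t=1: a0@(3,2):NE a1@(0,2):S a2@(1,3):S a3@(1,1):N
t=2: a0@(2,3):NE a1@(1,2):S a2@(2,3):S a3@(0,1):N
t=3: a0@(3,3):S a1@(2,2):S a2@(3,3):S a3@(3,1):N
t=4: a0@(0,3):S a1@(3,2):S a2@(0,3):S a3@(2,1):N
t=5: a0@(1,3):S a1@(0,2):S a2@(1,3):S a3@(1,1):N
t=6: a0@(2,3):S a1@(1,2):S a2@(2,3):S a3@(0,1):N
t=7: a0@(3,3):S a1@(2,2):S a2@(3,3):S a3@(3,1):N
t=8: a0@(0,3):S a1@(3,2):S a2@(0,3):S a3@(2,1):N

...4
....
.0..
..4.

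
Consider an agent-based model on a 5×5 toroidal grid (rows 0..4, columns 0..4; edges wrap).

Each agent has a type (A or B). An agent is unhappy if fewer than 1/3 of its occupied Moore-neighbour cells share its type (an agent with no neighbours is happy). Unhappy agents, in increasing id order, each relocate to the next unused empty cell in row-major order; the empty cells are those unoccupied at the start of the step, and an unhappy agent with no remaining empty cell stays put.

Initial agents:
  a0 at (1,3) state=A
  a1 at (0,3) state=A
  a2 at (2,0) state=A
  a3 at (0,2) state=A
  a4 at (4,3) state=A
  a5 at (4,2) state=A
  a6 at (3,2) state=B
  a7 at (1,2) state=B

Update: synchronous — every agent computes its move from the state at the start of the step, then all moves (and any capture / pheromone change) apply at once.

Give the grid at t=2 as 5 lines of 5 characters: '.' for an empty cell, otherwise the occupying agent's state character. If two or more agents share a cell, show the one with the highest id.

BBAA.
...A.
A....
.....
..AA.

t=1: a0@(1,3):A a1@(0,3):A a2@(2,0):A a3@(0,2):A a4@(4,3):A a5@(4,2):A a6@(0,0):B a7@(0,1):B
t=2: (unchanged — steady state)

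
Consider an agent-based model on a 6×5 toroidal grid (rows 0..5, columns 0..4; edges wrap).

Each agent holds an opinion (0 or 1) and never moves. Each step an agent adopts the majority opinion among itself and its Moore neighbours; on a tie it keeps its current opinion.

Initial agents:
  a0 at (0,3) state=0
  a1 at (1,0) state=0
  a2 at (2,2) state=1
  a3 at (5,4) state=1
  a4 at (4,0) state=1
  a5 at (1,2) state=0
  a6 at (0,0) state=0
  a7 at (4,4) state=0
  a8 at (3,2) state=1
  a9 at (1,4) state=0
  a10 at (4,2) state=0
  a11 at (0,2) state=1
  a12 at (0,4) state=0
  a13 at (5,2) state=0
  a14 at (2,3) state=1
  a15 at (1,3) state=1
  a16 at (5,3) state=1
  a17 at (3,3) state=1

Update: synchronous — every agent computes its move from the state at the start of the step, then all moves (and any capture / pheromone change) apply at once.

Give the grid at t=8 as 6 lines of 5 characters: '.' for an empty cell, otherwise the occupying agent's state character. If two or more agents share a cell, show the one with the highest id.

t=1: a0@(0,3):0 a1@(1,0):0 a2@(2,2):1 a3@(5,4):0 a4@(4,0):1 a5@(1,2):1 a6@(0,0):0 a7@(4,4):1 a8@(3,2):1 a9@(1,4):0 a10@(4,2):1 a11@(0,2):1 a12@(0,4):0 a13@(5,2):0 a14@(2,3):1 a15@(1,3):1 a16@(5,3):0 a17@(3,3):1
t=2: (unchanged — steady state)

0.100
0.110
..11.
..11.
1.1.1
..000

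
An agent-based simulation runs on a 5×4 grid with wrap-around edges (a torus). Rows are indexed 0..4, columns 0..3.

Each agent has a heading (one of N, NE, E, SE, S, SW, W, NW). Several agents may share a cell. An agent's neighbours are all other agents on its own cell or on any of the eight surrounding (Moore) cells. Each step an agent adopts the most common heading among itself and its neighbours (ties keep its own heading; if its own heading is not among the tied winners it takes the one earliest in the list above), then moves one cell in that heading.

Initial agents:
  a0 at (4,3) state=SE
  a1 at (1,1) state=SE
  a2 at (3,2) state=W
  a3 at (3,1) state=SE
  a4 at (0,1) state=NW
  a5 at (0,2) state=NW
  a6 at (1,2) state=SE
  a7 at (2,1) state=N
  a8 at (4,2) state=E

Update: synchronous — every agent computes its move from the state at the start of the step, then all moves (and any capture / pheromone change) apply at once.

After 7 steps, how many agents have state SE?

9

t=1: a0@(0,0):SE a1@(2,2):SE a2@(4,3):SE a3@(4,2):SE a4@(4,0):NW a5@(1,3):SE a6@(2,3):SE a7@(3,2):SE a8@(0,3):SE
t=2: a0@(1,1):SE a1@(3,3):SE a2@(0,0):SE a3@(0,3):SE a4@(0,1):SE a5@(2,0):SE a6@(3,0):SE a7@(4,3):SE a8@(1,0):SE
t=3: a0@(2,2):SE a1@(4,0):SE a2@(1,1):SE a3@(1,0):SE a4@(1,2):SE a5@(3,1):SE a6@(4,1):SE a7@(0,0):SE a8@(2,1):SE
t=4: a0@(3,3):SE a1@(0,1):SE a2@(2,2):SE a3@(2,1):SE a4@(2,3):SE a5@(4,2):SE a6@(0,2):SE a7@(1,1):SE a8@(3,2):SE
t=5: a0@(4,0):SE a1@(1,2):SE a2@(3,3):SE a3@(3,2):SE a4@(3,0):SE a5@(0,3):SE a6@(1,3):SE a7@(2,2):SE a8@(4,3):SE
t=6: a0@(0,1):SE a1@(2,3):SE a2@(4,0):SE a3@(4,3):SE a4@(4,1):SE a5@(1,0):SE a6@(2,0):SE a7@(3,3):SE a8@(0,0):SE
t=7: a0@(1,2):SE a1@(3,0):SE a2@(0,1):SE a3@(0,0):SE a4@(0,2):SE a5@(2,1):SE a6@(3,1):SE a7@(4,0):SE a8@(1,1):SE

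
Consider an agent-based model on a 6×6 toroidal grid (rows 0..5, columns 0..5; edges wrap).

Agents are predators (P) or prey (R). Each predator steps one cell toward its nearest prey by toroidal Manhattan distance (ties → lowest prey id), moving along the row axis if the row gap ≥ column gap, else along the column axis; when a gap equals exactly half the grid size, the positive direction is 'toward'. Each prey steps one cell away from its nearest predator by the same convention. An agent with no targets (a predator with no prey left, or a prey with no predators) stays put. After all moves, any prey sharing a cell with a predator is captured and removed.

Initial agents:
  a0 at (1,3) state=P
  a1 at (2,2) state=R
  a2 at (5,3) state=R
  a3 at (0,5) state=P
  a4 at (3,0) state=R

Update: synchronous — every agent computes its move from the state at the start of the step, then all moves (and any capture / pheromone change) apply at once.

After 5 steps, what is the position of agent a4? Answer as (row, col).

t=1: a0@(2,3):P a1@(3,2):R a2@(4,3):R a3@(0,4):P a4@(2,0):R
t=2: a0@(3,3):P a1@(4,2):R a2@(5,3):R a3@(5,4):P a4@(2,5):R
t=3: a0@(4,3):P a1@(5,2):R a2@(5,2):R a3@(5,3):P a4@(2,0):R
t=4: a0@(5,3):P a1@(5,1):R a2@(5,1):R a3@(5,2):P a4@(2,5):R
t=5: a0@(5,2):P a1@(5,0):R a2@(5,0):R a3@(5,1):P a4@(1,5):R

(1, 5)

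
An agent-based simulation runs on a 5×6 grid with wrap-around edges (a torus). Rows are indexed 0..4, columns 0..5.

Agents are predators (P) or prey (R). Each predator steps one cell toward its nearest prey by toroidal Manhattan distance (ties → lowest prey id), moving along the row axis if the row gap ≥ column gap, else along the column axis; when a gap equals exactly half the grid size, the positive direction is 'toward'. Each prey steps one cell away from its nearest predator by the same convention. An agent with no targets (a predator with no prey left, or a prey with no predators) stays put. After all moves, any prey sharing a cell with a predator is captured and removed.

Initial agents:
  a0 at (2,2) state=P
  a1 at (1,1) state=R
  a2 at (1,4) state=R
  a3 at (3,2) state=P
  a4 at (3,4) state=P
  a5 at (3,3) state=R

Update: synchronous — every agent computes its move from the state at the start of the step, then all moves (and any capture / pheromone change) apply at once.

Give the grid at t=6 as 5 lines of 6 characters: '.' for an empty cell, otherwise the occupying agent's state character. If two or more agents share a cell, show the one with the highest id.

.R...R
......
......
P....R
......

t=1: a0@(1,2):P a1@(0,1):R a2@(0,4):R a3@(3,3):P a4@(3,3):P a5@(3,4):R
t=2: a0@(0,2):P a1@(4,1):R a2@(0,5):R a3@(3,4):P a4@(3,4):P a5@(3,5):R
t=3: a0@(4,2):P a1@(3,1):R a2@(0,4):R a3@(3,5):P a4@(3,5):P a5@(3,0):R
t=4: a0@(3,2):P a1@(2,1):R a2@(0,5):R a3@(3,0):P a4@(3,0):P a5@(3,1):R
t=5: a0@(3,1):P a1@(1,1):R a2@(1,5):R a3@(3,1):P a4@(3,1):P a5@(3,0):R
t=6: a0@(3,0):P a1@(0,1):R a2@(0,5):R a3@(3,0):P a4@(3,0):P a5@(3,5):R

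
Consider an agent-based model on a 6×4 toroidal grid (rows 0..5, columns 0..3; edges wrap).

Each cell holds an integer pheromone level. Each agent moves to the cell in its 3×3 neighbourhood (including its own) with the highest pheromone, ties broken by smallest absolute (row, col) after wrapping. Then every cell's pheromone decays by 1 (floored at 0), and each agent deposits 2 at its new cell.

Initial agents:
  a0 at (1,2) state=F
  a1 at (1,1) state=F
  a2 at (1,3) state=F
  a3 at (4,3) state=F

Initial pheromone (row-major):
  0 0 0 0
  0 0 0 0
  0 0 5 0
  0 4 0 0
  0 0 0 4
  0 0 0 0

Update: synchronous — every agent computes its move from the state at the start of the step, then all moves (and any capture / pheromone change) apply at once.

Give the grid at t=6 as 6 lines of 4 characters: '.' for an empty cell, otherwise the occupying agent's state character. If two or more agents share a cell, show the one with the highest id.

....
....
..F.
....
...F
....

t=1: a0@(2,2) a1@(2,2) a2@(2,2) a3@(4,3) | pheromone: 0 0 0 0 / 0 0 0 0 / 0 0 10 0 / 0 3 0 0 / 0 0 0 5 / 0 0 0 0
t=2: a0@(2,2) a1@(2,2) a2@(2,2) a3@(4,3) | pheromone: 0 0 0 0 / 0 0 0 0 / 0 0 15 0 / 0 2 0 0 / 0 0 0 6 / 0 0 0 0
t=3: a0@(2,2) a1@(2,2) a2@(2,2) a3@(4,3) | pheromone: 0 0 0 0 / 0 0 0 0 / 0 0 20 0 / 0 1 0 0 / 0 0 0 7 / 0 0 0 0
t=4: a0@(2,2) a1@(2,2) a2@(2,2) a3@(4,3) | pheromone: 0 0 0 0 / 0 0 0 0 / 0 0 25 0 / 0 0 0 0 / 0 0 0 8 / 0 0 0 0
t=5: a0@(2,2) a1@(2,2) a2@(2,2) a3@(4,3) | pheromone: 0 0 0 0 / 0 0 0 0 / 0 0 30 0 / 0 0 0 0 / 0 0 0 9 / 0 0 0 0
t=6: a0@(2,2) a1@(2,2) a2@(2,2) a3@(4,3) | pheromone: 0 0 0 0 / 0 0 0 0 / 0 0 35 0 / 0 0 0 0 / 0 0 0 10 / 0 0 0 0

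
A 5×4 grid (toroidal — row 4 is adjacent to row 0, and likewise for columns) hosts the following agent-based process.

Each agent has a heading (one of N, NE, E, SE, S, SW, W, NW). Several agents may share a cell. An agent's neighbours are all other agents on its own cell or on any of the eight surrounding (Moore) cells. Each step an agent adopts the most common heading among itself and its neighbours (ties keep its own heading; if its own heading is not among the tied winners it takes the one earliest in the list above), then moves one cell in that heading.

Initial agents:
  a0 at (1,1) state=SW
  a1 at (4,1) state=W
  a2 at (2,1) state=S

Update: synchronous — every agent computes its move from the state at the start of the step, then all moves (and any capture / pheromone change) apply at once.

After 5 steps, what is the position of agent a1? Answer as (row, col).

(4, 0)

t=1: a0@(2,0):SW a1@(4,0):W a2@(3,1):S
t=2: a0@(3,3):SW a1@(4,3):W a2@(4,1):S
t=3: a0@(4,2):SW a1@(4,2):W a2@(0,1):S
t=4: a0@(0,1):SW a1@(4,1):W a2@(1,1):S
t=5: a0@(1,0):SW a1@(4,0):W a2@(2,1):S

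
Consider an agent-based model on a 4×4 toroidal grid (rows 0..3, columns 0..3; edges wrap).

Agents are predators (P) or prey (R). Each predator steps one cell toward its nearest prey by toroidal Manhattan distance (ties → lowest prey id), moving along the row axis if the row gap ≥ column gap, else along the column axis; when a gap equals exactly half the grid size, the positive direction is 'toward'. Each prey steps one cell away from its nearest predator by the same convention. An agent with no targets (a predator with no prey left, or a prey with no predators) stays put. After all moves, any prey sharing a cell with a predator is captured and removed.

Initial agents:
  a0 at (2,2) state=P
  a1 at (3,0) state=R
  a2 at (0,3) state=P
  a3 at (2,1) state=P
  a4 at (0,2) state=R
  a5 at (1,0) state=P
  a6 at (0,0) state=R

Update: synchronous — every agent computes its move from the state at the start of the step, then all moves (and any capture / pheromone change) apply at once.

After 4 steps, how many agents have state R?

t=1: a0@(3,2):P a1@(2,0):R a2@(0,2):P a3@(3,1):P a4@(0,1):R a5@(0,0):P a6@(0,1):R
t=2: a0@(0,2):P a1@(1,0):R a2@(0,1):P a3@(0,1):P a4@(0,0):R a5@(0,1):P a6@(0,0):R
t=3: a0@(0,3):P a1@(2,0):R a2@(0,0):P a3@(0,0):P a5@(0,0):P
t=4: a0@(1,3):P a2@(1,0):P a3@(1,0):P a5@(1,0):P

0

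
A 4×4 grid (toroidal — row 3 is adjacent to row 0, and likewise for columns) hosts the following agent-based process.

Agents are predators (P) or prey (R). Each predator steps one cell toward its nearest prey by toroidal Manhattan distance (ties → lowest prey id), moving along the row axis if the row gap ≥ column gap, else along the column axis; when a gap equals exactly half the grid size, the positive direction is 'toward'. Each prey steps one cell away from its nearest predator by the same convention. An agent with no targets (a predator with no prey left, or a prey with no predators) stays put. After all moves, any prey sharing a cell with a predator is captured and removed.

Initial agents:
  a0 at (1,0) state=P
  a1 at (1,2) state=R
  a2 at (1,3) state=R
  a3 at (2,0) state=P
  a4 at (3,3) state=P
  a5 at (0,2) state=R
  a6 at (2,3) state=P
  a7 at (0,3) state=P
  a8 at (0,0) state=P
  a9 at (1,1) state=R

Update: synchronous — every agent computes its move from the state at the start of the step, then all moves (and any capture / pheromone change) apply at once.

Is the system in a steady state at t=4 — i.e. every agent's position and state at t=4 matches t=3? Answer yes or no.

yes

t=1: a0@(1,3):P a1@(1,1):R a2@(1,2):R a3@(1,0):P a4@(0,3):P a5@(0,1):R a6@(1,3):P a7@(1,3):P a8@(1,0):P a9@(1,2):R
t=2: a0@(1,2):P a3@(1,1):P a4@(1,3):P a5@(3,1):R a6@(1,2):P a7@(1,2):P a8@(1,1):P
t=3: a0@(2,2):P a3@(2,1):P a4@(2,3):P a6@(2,2):P a7@(2,2):P a8@(2,1):P
t=4: (unchanged — steady state)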